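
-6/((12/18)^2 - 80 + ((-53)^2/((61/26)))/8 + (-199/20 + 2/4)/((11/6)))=-724680/7844629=-0.09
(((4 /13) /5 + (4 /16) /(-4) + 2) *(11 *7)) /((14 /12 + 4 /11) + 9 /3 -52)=-5282739 /1629160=-3.24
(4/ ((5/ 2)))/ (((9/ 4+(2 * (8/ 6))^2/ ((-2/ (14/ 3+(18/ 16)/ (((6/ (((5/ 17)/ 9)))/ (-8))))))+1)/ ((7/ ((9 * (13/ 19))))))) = -72352/ 523835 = -0.14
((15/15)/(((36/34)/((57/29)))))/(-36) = -323/6264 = -0.05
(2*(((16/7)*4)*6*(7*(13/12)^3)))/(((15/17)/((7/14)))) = 74698/135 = 553.32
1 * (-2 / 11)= -2 / 11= -0.18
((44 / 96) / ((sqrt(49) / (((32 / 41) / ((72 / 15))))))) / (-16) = -55 / 82656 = -0.00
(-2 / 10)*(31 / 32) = -31 / 160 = -0.19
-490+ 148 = -342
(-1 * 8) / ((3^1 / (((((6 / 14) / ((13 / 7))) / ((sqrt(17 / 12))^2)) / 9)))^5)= -8192 / 128105460519543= -0.00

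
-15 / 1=-15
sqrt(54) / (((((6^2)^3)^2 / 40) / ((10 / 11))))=25 * sqrt(6) / 498845952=0.00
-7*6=-42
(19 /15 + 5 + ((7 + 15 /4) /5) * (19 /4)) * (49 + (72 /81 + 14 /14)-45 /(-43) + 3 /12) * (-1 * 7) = -447295471 /74304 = -6019.80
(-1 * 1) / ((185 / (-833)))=833 / 185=4.50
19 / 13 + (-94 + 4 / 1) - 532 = -620.54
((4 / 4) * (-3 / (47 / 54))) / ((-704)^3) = 81 / 8199471104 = 0.00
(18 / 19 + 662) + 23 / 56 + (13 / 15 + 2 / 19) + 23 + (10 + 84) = 781.33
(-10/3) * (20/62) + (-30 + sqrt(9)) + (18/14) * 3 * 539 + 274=216218/93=2324.92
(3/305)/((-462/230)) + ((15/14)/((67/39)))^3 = 131623611167/553772053912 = 0.24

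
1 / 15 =0.07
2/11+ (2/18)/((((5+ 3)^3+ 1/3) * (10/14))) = 46187/253605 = 0.18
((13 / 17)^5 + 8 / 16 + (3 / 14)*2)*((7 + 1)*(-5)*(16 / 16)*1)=-47.60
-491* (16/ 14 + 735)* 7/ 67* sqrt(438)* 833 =-2107592459* sqrt(438)/ 67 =-658337946.59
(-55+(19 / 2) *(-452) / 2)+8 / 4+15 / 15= -2199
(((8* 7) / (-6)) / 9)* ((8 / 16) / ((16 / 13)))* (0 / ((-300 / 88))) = 0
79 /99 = 0.80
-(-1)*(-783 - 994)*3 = -5331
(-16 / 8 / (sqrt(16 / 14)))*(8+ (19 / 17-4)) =-87*sqrt(14) / 34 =-9.57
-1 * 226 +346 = 120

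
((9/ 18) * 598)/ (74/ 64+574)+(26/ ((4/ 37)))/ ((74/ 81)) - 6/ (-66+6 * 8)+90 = 26069077/ 73620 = 354.10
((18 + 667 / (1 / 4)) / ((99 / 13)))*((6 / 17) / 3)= 4108 / 99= 41.49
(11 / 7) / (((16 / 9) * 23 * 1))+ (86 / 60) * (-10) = -110471 / 7728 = -14.29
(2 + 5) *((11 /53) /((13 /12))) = 924 /689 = 1.34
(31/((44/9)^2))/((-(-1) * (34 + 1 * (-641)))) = -2511/1175152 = -0.00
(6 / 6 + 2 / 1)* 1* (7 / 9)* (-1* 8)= -56 / 3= -18.67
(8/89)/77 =8/6853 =0.00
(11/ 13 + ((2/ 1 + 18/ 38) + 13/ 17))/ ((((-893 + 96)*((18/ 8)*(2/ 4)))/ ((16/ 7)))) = -731776/ 70278663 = -0.01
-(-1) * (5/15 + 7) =22/3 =7.33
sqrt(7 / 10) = sqrt(70) / 10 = 0.84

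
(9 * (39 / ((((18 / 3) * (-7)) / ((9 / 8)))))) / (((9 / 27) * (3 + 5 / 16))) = -3159 / 371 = -8.51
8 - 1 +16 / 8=9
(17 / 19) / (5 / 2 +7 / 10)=85 / 304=0.28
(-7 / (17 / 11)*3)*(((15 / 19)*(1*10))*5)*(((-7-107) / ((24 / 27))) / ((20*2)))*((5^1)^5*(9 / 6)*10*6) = 65780859375 / 136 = 483682789.52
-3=-3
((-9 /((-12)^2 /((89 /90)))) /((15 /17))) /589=-1513 /12722400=-0.00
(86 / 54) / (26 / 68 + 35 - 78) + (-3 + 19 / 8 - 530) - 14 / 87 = -4818036691 / 9076536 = -530.82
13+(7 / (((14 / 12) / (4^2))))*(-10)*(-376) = 360973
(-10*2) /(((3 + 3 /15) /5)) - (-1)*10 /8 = -30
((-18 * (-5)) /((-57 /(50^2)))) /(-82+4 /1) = 12500 /247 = 50.61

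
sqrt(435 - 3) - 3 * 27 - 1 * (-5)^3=12 * sqrt(3) + 44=64.78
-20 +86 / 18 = -137 / 9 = -15.22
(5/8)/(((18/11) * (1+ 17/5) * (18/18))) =25/288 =0.09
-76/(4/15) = -285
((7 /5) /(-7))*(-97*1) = 97 /5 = 19.40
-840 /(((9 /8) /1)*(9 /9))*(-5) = 11200 /3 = 3733.33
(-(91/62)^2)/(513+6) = -8281/1995036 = -0.00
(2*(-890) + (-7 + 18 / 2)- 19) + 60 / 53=-95181 / 53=-1795.87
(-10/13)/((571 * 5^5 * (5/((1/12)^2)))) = -1/1670175000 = -0.00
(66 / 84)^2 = 121 / 196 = 0.62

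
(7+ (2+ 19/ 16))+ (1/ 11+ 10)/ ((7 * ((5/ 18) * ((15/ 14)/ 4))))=130073/ 4400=29.56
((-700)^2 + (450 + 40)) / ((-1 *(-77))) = 6370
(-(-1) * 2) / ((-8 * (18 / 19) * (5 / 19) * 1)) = -361 / 360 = -1.00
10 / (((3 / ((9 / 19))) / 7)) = 210 / 19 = 11.05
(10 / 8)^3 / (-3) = -0.65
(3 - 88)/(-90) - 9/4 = -47/36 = -1.31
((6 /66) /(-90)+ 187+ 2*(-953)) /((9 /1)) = -1701811 /8910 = -191.00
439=439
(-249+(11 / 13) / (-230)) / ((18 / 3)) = -744521 / 17940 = -41.50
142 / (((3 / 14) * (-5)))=-1988 / 15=-132.53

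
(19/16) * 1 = 19/16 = 1.19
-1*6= -6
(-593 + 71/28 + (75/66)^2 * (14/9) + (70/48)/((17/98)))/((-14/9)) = 75169091/201586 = 372.89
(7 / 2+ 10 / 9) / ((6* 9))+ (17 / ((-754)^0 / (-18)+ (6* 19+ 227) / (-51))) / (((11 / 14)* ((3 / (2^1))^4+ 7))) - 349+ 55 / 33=-1479407402281 / 4257116028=-347.51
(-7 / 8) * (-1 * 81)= 567 / 8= 70.88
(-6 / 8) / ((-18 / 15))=5 / 8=0.62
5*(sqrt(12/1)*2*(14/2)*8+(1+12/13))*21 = 2625/13+23520*sqrt(3) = 40939.76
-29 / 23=-1.26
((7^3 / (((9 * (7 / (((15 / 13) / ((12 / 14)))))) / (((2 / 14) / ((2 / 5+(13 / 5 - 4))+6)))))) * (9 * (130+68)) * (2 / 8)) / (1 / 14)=33957 / 26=1306.04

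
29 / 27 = 1.07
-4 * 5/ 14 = -10/ 7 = -1.43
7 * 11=77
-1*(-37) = 37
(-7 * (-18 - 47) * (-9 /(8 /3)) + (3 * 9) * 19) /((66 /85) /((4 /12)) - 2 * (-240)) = -231795 /109328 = -2.12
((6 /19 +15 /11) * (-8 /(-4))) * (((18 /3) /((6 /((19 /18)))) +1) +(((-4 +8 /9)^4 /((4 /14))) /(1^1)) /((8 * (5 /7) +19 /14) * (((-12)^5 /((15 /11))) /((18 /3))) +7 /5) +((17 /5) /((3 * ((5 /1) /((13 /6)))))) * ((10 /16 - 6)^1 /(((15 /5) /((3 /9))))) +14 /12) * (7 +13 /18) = 5499772247346299 /72431960713200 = 75.93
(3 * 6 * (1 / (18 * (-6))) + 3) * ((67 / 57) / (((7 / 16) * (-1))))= -9112 / 1197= -7.61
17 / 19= 0.89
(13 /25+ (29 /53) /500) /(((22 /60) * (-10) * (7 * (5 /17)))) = -704259 /10202500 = -0.07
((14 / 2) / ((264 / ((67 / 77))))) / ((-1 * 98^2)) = -67 / 27890016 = -0.00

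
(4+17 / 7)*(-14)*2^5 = -2880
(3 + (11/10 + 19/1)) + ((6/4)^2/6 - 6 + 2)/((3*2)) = 5399/240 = 22.50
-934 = -934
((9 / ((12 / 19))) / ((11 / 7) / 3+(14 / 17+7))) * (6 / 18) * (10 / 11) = 6783 / 13112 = 0.52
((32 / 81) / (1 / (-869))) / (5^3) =-27808 / 10125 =-2.75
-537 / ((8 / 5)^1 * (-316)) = 2685 / 2528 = 1.06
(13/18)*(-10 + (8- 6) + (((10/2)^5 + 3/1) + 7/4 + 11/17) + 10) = 307671/136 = 2262.29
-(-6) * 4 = 24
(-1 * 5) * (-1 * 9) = 45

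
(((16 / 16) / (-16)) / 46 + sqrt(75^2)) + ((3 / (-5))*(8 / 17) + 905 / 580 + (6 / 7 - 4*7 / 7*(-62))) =4129094913 / 12699680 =325.13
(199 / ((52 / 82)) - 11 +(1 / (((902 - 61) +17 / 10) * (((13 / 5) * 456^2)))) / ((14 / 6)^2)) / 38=18777445491529 / 2356422729024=7.97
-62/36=-31/18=-1.72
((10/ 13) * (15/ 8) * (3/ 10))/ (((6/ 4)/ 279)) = 4185/ 52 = 80.48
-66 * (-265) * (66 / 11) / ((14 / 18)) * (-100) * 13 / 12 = -102316500 / 7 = -14616642.86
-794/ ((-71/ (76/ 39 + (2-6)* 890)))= -110178616/ 2769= -39790.04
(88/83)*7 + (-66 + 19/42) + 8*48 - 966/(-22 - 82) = 30377791/90636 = 335.16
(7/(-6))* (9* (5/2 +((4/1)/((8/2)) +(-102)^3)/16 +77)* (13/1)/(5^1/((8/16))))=57872451/64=904257.05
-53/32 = -1.66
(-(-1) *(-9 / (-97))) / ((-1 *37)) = -9 / 3589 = -0.00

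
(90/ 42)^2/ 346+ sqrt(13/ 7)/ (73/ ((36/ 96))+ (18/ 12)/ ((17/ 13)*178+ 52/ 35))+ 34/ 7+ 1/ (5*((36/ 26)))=639516*sqrt(91)/ 871475801+ 1912993/ 381465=5.02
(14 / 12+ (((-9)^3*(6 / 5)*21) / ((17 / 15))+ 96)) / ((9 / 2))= -1643461 / 459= -3580.53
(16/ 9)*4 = 64/ 9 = 7.11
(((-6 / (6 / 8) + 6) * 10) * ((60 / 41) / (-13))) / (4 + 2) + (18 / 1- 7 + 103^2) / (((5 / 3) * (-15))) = -1131092 / 2665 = -424.42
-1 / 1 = -1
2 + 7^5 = 16809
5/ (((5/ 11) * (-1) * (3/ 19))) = -209/ 3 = -69.67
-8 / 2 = -4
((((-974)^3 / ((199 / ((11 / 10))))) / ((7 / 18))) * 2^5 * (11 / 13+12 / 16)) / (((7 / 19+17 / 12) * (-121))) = 1258990074991872 / 405369965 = 3105780.36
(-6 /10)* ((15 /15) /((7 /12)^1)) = -36 /35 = -1.03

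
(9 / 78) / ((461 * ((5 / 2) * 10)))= 3 / 299650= 0.00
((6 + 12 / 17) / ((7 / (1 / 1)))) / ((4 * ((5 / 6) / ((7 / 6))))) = 57 / 170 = 0.34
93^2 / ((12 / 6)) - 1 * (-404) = 9457 / 2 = 4728.50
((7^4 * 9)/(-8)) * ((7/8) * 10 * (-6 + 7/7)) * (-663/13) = -192860325/32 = -6026885.16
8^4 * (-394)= -1613824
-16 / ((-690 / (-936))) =-2496 / 115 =-21.70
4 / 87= 0.05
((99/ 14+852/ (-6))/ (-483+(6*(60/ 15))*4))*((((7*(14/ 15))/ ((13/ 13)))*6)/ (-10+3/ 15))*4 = -15112/ 2709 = -5.58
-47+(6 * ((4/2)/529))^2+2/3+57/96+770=19457078713/26864736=724.26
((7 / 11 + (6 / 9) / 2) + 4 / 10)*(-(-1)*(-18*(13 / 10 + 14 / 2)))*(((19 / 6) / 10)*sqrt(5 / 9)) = -178201*sqrt(5) / 8250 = -48.30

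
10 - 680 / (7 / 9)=-6050 / 7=-864.29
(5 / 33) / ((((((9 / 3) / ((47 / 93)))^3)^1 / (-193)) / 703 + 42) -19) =70433004085 / 10691013338016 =0.01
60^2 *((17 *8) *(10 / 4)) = 1224000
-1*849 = -849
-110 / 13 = -8.46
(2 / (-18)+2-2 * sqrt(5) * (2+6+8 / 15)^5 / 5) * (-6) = -34 / 3+137438953472 * sqrt(5) / 1265625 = 242811.65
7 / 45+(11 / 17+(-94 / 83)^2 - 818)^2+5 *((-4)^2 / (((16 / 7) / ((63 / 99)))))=4521527740168028693 / 6789150110655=665993.19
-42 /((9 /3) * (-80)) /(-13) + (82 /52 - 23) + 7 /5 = -10419 /520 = -20.04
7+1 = 8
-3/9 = -1/3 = -0.33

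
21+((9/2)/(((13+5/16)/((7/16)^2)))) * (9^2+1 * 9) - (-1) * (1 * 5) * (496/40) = 100903/1136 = 88.82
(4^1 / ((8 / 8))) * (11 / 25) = 44 / 25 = 1.76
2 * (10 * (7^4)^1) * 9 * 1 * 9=3889620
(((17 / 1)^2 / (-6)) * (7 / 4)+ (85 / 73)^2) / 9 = -10607167 / 1151064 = -9.22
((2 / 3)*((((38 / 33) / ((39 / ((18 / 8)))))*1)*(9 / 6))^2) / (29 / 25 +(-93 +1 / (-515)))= -48925 / 678743208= -0.00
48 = 48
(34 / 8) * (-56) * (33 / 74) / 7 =-561 / 37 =-15.16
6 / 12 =1 / 2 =0.50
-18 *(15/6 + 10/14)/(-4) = 405/28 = 14.46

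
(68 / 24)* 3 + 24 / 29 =541 / 58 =9.33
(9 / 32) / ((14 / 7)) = 9 / 64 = 0.14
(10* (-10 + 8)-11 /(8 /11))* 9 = -2529 /8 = -316.12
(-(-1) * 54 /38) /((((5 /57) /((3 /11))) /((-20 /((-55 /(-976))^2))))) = -925903872 /33275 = -27825.81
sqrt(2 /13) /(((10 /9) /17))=153 * sqrt(26) /130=6.00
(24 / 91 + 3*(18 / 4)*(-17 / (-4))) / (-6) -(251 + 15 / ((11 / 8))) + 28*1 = -243.52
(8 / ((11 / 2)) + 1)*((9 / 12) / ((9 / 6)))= 27 / 22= 1.23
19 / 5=3.80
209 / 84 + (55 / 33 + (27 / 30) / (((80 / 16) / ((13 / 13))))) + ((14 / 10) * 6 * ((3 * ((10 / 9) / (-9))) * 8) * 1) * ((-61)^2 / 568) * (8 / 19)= -546612959 / 8498700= -64.32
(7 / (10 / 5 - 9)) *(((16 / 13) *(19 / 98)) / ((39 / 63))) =-456 / 1183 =-0.39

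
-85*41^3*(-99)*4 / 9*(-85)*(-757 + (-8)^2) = 15183620228700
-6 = -6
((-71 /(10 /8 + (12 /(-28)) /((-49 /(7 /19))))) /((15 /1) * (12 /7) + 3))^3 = -6340130295558863552 /825470533276346763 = -7.68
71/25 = 2.84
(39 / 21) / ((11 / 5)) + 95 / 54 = 10825 / 4158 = 2.60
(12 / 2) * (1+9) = 60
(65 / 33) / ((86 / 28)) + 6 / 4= 6077 / 2838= 2.14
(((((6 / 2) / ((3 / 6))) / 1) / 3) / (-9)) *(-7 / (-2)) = -7 / 9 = -0.78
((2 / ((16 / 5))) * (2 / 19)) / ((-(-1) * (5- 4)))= 5 / 76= 0.07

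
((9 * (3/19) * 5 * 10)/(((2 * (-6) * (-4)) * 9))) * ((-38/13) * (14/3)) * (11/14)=-275/156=-1.76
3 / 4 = 0.75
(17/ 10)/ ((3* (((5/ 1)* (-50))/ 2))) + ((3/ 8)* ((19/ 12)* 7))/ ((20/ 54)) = 1346081/ 120000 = 11.22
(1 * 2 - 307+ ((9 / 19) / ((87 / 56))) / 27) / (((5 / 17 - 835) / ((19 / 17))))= 35173 / 86130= 0.41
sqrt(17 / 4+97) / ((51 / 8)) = 12 * sqrt(5) / 17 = 1.58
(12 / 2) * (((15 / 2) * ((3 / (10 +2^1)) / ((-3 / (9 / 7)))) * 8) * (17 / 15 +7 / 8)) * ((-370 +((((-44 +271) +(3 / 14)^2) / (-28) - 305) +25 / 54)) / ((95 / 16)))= 24377566207 / 2737140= 8906.22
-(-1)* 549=549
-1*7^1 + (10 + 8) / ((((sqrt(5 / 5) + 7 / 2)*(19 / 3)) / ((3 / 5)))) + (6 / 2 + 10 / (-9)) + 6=1084 / 855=1.27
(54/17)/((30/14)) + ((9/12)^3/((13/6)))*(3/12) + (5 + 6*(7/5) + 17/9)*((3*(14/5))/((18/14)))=1936524227/19094400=101.42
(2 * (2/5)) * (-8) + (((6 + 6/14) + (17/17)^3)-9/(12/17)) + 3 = -1221/140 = -8.72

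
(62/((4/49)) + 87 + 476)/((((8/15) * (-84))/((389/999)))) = -5144525/447552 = -11.49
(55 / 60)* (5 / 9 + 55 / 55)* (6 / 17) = 77 / 153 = 0.50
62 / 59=1.05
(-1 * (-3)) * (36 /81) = 4 /3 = 1.33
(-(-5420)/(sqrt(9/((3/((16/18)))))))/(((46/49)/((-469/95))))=-6227851 * sqrt(6)/874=-17454.30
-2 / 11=-0.18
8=8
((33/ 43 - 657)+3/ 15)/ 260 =-141047/ 55900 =-2.52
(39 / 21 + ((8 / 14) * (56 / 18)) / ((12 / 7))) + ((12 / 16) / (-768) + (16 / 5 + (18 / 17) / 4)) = 104591167 / 16450560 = 6.36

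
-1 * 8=-8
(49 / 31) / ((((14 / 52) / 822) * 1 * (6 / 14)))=349076 / 31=11260.52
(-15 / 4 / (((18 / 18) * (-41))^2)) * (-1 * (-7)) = -105 / 6724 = -0.02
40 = 40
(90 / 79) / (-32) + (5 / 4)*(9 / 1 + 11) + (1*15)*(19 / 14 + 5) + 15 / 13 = 13972585 / 115024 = 121.48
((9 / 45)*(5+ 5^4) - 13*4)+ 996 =1070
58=58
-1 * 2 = -2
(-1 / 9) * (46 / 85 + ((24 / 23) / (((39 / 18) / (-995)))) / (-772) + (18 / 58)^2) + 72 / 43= 2449934400889 / 1596446554365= 1.53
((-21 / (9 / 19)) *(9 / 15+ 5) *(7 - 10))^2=13868176 / 25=554727.04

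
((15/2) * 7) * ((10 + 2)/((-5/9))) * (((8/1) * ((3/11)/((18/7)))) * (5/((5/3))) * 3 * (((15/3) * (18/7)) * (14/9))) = -1905120/11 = -173192.73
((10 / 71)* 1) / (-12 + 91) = 10 / 5609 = 0.00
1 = 1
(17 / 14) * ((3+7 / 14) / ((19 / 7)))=119 / 76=1.57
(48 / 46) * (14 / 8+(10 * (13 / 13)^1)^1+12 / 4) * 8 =2832 / 23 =123.13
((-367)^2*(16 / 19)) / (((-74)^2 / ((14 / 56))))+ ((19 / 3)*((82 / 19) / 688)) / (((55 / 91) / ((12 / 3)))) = 2008283951 / 369096090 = 5.44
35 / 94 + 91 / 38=2471 / 893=2.77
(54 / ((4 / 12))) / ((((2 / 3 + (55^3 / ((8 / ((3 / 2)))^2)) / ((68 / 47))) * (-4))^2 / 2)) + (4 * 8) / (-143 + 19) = -356722501709441864 / 1382306328478889911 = -0.26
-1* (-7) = 7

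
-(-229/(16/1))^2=-52441/256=-204.85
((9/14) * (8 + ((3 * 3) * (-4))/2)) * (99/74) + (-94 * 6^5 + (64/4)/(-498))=-94279732447/128982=-730952.63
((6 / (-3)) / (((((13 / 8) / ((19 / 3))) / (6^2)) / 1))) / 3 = -1216 / 13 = -93.54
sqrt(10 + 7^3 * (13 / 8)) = sqrt(9078) / 4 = 23.82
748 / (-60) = -187 / 15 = -12.47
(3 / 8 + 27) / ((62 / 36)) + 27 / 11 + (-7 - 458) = -609231 / 1364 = -446.65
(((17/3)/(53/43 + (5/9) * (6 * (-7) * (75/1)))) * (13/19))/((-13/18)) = 4386/1428743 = 0.00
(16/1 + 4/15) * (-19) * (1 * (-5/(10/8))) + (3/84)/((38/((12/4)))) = 19730861/15960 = 1236.27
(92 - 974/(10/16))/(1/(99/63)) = -2304.34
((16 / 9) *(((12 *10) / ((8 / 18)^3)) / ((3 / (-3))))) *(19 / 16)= -23085 / 8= -2885.62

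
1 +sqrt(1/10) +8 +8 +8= sqrt(10)/10 +25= 25.32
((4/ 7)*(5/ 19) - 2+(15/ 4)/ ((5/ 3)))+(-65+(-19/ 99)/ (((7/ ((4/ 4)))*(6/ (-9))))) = -1133389/ 17556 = -64.56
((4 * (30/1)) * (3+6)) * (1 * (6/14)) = 3240/7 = 462.86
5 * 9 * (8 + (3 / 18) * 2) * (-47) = -17625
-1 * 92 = -92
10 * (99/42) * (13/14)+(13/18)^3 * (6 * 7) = 37.71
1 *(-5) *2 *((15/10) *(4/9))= -20/3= -6.67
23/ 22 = 1.05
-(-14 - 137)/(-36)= -4.19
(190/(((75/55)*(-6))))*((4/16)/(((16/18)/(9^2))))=-16929/32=-529.03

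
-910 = -910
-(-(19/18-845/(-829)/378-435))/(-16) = 27.12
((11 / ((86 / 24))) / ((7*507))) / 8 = 11 / 101738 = 0.00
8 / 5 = 1.60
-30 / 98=-15 / 49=-0.31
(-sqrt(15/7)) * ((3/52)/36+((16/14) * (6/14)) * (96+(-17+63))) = -2126641 * sqrt(105)/214032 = -101.81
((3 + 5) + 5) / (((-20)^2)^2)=0.00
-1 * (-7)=7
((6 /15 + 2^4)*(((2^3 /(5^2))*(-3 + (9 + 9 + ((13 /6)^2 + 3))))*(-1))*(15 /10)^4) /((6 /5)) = -100491 /200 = -502.46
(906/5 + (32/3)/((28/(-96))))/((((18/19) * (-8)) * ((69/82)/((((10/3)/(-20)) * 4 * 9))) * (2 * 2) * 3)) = 11.34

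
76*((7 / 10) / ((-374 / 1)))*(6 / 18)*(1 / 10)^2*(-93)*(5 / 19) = 217 / 18700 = 0.01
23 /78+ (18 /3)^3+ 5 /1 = 17261 /78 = 221.29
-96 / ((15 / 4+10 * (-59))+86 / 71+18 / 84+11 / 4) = 47712 / 289291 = 0.16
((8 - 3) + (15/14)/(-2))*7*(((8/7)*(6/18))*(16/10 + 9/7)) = 34.35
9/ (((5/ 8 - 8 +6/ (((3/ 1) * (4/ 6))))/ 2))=-144/ 35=-4.11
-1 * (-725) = 725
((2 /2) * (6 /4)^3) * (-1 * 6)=-81 /4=-20.25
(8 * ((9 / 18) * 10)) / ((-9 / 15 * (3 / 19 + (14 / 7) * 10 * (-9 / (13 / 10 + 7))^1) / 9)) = 315400 / 11317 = 27.87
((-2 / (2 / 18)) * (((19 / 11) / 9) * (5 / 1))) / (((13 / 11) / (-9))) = 1710 / 13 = 131.54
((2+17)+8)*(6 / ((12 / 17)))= 459 / 2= 229.50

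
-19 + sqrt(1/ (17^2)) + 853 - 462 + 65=7430/ 17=437.06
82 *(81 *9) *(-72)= -4304016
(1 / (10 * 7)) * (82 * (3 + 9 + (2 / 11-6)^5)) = -43944177692 / 5636785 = -7795.96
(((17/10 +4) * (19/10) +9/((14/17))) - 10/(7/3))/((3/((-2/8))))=-4077/2800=-1.46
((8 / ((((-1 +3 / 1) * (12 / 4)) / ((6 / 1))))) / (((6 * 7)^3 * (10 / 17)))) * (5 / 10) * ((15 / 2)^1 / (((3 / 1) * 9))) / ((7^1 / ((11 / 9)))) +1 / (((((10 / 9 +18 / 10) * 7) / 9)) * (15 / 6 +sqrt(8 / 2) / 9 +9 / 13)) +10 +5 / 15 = 10.46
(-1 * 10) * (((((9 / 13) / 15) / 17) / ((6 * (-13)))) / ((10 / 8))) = 4 / 14365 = 0.00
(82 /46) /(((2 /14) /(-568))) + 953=-141097 /23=-6134.65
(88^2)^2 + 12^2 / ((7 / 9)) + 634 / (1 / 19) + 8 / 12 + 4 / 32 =10076937013 / 168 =59981767.93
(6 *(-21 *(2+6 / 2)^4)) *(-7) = 551250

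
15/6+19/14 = 3.86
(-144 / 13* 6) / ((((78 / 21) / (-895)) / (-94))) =-254409120 / 169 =-1505379.41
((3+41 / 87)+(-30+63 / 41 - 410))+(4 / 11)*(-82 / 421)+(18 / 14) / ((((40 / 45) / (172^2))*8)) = 2272772880029 / 462525756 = 4913.83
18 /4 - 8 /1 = -7 /2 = -3.50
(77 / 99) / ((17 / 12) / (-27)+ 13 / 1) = 252 / 4195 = 0.06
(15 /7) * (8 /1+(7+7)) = 330 /7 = 47.14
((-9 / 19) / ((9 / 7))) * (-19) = 7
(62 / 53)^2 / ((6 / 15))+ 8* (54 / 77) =1953458 / 216293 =9.03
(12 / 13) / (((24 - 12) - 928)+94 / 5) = -30 / 29159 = -0.00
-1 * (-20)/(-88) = -5/22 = -0.23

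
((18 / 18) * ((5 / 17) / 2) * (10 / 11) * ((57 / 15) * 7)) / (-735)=-19 / 3927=-0.00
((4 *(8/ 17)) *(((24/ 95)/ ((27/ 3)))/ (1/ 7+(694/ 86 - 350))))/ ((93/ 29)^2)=-32402048/ 2155520688795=-0.00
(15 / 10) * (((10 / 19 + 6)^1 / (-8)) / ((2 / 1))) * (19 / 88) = -93 / 704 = -0.13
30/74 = 15/37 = 0.41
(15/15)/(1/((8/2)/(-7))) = -4/7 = -0.57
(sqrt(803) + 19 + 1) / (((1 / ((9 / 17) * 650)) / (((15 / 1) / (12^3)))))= 8125 / 136 + 1625 * sqrt(803) / 544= 144.39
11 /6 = 1.83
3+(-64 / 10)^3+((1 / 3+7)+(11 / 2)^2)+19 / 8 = -657557 / 3000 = -219.19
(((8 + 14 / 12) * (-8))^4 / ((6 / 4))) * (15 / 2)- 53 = 11712795707 / 81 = 144602416.14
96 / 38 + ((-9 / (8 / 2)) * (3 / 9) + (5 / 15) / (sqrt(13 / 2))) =sqrt(26) / 39 + 135 / 76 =1.91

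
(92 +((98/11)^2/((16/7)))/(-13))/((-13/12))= -82.46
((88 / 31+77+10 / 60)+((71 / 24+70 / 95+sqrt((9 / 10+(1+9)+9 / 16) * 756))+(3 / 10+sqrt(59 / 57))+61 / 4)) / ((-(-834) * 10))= sqrt(3363) / 475380+7 * sqrt(1965) / 27800+2338343 / 196490400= 0.02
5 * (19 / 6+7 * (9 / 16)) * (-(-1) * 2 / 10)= 341 / 48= 7.10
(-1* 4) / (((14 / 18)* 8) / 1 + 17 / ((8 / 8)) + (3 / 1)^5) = -9 / 599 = -0.02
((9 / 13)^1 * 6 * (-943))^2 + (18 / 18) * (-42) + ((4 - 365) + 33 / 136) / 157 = 15343447.32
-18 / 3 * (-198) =1188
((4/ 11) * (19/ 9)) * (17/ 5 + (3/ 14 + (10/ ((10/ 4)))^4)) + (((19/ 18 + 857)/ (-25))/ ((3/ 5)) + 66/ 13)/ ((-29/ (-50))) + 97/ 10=933690089/ 7837830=119.13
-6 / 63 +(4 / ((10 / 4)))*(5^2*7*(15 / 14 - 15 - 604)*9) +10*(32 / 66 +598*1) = -119442034 / 77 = -1551195.25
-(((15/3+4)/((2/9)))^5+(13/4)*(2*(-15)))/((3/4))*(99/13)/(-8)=115063782273/832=138297815.23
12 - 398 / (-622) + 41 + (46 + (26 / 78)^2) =279203 / 2799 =99.75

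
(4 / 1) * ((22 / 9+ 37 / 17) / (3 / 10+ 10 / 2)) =28280 / 8109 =3.49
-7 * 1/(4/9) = -63/4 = -15.75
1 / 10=0.10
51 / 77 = 0.66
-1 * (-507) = 507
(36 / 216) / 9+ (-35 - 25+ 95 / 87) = -58.89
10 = 10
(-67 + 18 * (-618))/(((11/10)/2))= -223820/11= -20347.27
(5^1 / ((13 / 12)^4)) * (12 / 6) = 207360 / 28561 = 7.26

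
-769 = -769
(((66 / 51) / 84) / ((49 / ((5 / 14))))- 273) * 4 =-133716437 / 122451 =-1092.00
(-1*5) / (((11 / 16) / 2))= -160 / 11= -14.55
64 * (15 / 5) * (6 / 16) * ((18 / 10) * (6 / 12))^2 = 1458 / 25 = 58.32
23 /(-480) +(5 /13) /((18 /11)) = 3503 /18720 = 0.19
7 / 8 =0.88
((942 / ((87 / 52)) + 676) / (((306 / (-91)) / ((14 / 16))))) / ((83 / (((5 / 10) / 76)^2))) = -5722171 / 34034132736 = -0.00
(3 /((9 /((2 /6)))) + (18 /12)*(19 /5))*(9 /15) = 3.49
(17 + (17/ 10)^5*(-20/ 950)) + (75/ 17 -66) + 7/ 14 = -3584262569/ 80750000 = -44.39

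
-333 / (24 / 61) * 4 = -6771 / 2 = -3385.50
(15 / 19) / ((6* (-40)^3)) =-1 / 486400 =-0.00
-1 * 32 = -32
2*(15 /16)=15 /8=1.88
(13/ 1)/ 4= 13/ 4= 3.25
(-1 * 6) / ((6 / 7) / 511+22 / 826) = -1266258 / 5975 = -211.93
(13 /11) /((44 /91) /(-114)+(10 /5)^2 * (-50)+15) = -67431 /10555787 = -0.01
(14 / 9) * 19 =266 / 9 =29.56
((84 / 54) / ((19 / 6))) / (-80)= -0.01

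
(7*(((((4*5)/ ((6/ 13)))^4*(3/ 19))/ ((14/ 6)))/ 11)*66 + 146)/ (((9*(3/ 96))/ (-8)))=-146234450432/ 513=-285057408.25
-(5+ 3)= -8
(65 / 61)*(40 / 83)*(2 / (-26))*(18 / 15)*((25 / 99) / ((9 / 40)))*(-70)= 5600000 / 1503711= 3.72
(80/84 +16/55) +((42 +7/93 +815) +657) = 18085327/11935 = 1515.32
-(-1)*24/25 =24/25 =0.96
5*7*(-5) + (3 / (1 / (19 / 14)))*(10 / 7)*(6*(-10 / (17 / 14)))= -55025 / 119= -462.39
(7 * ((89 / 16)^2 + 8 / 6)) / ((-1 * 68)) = -173509 / 52224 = -3.32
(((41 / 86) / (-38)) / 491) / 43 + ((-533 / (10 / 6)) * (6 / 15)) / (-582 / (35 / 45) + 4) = 772283929687 / 4493448120500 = 0.17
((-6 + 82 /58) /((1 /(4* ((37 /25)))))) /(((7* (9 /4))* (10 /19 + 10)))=-0.16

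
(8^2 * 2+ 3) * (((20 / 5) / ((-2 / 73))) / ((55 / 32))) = -612032 / 55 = -11127.85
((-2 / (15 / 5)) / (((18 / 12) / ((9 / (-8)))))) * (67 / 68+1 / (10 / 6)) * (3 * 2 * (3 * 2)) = 4851 / 170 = 28.54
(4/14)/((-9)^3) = -2/5103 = -0.00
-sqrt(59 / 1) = -sqrt(59) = -7.68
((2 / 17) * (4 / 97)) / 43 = 8 / 70907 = 0.00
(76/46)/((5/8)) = 304/115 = 2.64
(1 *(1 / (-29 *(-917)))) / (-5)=-1 / 132965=-0.00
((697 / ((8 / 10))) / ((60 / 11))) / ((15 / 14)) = 53669 / 360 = 149.08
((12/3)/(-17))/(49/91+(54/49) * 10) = -0.02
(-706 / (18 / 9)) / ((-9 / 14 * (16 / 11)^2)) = 298991 / 1152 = 259.54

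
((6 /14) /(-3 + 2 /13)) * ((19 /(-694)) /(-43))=-741 /7729078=-0.00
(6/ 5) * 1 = 6/ 5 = 1.20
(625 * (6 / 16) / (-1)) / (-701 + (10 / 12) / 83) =466875 / 1396372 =0.33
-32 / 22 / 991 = -16 / 10901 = -0.00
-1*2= -2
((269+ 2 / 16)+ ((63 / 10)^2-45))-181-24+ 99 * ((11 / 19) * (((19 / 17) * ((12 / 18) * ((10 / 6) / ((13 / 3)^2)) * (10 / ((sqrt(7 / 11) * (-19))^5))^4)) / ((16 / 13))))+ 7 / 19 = 27776323025205654522356238068857116789727 / 469326080364706897756837738380468485800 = 59.18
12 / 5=2.40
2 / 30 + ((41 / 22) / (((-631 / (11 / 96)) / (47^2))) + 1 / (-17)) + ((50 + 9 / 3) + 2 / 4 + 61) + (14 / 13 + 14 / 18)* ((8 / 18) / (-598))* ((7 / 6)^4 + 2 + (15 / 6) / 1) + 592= 61782383700751447 / 87541268892480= 705.75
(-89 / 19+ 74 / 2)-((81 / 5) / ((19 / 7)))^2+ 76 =656061 / 9025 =72.69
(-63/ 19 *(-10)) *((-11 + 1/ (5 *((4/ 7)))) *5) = -67095/ 38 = -1765.66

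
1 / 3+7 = 22 / 3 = 7.33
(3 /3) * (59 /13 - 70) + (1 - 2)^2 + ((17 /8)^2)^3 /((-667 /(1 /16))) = -2344703231981 /36368809984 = -64.47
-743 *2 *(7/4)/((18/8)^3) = -166432/729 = -228.30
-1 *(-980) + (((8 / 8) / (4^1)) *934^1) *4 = 1914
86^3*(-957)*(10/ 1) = -6087055920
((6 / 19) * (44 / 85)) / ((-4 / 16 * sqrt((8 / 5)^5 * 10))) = -165 / 2584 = -0.06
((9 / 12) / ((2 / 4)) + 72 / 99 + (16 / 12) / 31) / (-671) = -4645 / 1372866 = -0.00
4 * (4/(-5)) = -16/5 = -3.20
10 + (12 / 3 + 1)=15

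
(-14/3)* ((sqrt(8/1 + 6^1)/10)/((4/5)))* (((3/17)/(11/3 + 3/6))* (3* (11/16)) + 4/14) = -8879* sqrt(14)/40800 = -0.81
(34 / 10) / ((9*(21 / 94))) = 1598 / 945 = 1.69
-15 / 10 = -3 / 2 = -1.50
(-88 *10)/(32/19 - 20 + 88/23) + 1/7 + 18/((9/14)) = 88.88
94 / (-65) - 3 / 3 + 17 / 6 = 151 / 390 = 0.39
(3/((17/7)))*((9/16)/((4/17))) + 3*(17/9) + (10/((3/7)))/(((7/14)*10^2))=9.09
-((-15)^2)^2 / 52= -50625 / 52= -973.56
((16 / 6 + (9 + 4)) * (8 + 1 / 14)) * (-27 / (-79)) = 47799 / 1106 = 43.22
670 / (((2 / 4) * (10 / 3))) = 402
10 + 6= 16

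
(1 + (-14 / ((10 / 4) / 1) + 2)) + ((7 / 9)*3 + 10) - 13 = -49 / 15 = -3.27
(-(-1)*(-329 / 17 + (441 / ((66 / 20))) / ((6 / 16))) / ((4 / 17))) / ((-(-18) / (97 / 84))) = 291097 / 3168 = 91.89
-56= -56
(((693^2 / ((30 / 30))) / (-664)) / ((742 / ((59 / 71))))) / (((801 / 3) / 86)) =-0.26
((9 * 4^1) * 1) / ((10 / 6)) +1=113 / 5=22.60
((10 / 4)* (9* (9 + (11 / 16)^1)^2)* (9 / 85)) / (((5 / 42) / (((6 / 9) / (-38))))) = -2724435 / 82688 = -32.95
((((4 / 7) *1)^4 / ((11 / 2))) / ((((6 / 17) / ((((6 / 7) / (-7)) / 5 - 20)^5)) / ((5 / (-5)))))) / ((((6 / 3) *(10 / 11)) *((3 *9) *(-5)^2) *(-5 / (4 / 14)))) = -6184386313608590872576 / 751079067002701171875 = -8.23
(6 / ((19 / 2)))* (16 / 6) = 32 / 19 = 1.68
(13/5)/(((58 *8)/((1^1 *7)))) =91/2320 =0.04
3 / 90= 1 / 30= 0.03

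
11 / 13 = 0.85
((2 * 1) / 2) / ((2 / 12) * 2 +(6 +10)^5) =3 / 3145729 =0.00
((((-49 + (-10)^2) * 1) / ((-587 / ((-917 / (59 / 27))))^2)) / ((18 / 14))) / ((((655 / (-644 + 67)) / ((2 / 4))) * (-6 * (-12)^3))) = -1322243391 / 1535289201920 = -0.00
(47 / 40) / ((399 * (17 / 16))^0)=47 / 40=1.18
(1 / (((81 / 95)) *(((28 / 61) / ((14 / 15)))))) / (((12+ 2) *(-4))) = -1159 / 27216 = -0.04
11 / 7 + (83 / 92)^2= 141327 / 59248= 2.39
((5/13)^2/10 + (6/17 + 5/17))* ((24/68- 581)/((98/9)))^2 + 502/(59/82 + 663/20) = 840162551072147839/442933379463848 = 1896.81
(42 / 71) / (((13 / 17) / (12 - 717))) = -503370 / 923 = -545.36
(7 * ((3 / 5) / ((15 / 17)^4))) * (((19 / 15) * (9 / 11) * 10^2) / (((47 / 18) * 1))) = 88866344 / 323125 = 275.02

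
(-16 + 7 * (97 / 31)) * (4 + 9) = 2379 / 31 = 76.74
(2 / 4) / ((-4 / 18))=-9 / 4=-2.25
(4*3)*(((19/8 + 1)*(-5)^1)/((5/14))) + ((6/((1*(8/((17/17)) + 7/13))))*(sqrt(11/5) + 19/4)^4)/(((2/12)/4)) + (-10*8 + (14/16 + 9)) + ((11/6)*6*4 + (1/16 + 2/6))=1467921*sqrt(55)/925 + 290753651/22200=24866.09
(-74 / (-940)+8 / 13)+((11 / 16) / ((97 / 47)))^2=5924224727 / 7358590720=0.81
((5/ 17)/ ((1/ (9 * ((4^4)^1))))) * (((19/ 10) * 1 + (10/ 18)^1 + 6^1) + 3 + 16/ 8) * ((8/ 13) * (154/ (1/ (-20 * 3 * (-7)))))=80207339520/ 221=362929138.10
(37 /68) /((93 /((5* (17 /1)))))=0.50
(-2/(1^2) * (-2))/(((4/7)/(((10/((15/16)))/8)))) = 28/3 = 9.33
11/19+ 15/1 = 296/19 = 15.58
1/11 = 0.09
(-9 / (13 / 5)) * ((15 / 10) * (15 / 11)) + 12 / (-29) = -62157 / 8294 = -7.49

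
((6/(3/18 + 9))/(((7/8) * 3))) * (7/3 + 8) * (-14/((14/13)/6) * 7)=-77376/55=-1406.84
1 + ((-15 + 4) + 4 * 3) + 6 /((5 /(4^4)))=1546 /5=309.20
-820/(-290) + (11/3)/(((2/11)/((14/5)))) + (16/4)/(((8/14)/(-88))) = -242167/435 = -556.71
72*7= 504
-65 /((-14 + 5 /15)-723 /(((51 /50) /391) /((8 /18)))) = 585 /1108723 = 0.00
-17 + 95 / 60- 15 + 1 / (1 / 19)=-137 / 12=-11.42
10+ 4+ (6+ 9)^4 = 50639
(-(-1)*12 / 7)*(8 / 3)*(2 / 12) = 16 / 21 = 0.76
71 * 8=568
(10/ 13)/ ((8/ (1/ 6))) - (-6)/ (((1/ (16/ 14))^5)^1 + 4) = 6897899/ 5126472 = 1.35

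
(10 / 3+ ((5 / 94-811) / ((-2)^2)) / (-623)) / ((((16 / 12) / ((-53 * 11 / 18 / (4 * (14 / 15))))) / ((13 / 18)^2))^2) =623994573435093575 / 14806185791717376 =42.14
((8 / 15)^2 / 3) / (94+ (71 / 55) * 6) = 176 / 188865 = 0.00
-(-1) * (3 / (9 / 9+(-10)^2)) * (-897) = -2691 / 101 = -26.64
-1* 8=-8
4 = 4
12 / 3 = 4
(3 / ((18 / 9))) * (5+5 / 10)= 8.25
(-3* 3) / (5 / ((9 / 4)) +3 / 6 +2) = -162 / 85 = -1.91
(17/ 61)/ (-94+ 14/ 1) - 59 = -287937/ 4880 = -59.00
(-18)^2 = 324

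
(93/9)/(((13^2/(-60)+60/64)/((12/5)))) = -5952/451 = -13.20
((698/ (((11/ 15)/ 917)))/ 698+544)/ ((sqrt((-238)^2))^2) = 19739/ 623084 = 0.03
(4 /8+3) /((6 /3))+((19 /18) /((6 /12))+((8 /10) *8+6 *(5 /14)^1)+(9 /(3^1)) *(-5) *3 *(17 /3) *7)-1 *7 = -2242291 /1260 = -1779.60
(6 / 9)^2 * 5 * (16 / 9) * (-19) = -6080 / 81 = -75.06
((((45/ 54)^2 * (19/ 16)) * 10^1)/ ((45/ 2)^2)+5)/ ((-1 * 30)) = -5851/ 34992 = -0.17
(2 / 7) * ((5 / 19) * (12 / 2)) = 60 / 133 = 0.45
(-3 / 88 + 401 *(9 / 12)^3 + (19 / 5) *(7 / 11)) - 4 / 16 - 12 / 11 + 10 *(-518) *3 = -54101643 / 3520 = -15369.78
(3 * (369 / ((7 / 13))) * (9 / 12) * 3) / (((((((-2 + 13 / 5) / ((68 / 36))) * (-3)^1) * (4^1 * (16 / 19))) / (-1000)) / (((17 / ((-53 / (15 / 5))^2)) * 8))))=627932.07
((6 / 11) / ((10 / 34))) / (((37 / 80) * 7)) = 1632 / 2849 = 0.57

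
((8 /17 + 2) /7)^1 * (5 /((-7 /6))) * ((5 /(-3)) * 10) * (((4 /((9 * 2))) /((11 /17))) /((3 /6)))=4000 /231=17.32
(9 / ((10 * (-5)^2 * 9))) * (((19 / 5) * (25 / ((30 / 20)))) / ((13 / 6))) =38 / 325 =0.12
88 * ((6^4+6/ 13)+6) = 1490016/ 13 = 114616.62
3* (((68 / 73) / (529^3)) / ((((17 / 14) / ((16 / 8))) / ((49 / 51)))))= 5488 / 183712538249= 0.00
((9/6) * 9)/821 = 27/1642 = 0.02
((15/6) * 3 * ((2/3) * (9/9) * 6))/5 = 6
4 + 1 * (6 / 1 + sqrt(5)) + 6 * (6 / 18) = sqrt(5) + 12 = 14.24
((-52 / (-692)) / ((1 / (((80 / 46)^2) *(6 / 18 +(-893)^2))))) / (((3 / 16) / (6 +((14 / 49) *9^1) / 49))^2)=5037275453849600 / 26672709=188855037.33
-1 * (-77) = 77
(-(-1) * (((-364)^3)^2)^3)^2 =158361574616246117518453657356262321093422174325064966414539969298169722715769011411915636736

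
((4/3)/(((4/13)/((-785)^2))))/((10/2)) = 1602185/3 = 534061.67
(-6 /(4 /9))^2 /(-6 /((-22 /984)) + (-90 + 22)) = 8019 /8816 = 0.91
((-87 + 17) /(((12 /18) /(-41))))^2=18533025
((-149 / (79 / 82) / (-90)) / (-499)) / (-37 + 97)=-6109 / 106436700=-0.00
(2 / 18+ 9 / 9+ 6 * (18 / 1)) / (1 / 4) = 3928 / 9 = 436.44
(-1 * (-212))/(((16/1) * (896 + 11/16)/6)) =1272/14347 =0.09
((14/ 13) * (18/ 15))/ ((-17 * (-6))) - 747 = -825421/ 1105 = -746.99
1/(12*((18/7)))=7/216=0.03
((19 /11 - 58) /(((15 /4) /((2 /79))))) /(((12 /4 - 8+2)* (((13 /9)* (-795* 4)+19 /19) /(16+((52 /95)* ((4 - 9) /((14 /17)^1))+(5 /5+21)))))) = -22838624 /23884564935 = -0.00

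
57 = 57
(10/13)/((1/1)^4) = 10/13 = 0.77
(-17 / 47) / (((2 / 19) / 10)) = -34.36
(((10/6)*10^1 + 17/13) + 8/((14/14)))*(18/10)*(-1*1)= -3039/65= -46.75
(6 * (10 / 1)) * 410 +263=24863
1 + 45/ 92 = 137/ 92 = 1.49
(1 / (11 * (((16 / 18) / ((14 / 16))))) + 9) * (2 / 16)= 6399 / 5632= 1.14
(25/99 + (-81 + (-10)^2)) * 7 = 13342/99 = 134.77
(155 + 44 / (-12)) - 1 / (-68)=30875 / 204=151.35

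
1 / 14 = 0.07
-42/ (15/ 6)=-16.80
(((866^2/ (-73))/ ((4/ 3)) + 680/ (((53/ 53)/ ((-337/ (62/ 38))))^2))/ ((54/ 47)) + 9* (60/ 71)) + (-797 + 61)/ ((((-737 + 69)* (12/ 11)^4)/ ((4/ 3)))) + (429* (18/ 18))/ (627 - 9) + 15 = 4204324574256795541039/ 166553802756072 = 25243041.62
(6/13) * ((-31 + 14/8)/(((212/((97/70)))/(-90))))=23571/2968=7.94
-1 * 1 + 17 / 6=11 / 6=1.83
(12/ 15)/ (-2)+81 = 403/ 5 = 80.60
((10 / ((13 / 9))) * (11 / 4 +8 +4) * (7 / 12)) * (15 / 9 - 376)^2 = 2604231385 / 312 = 8346895.46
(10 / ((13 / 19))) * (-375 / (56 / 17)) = -605625 / 364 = -1663.80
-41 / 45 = -0.91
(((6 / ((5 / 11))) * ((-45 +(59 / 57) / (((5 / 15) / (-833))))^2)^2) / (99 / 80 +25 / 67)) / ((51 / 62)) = 9140262295734819556195328 / 19126040281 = 477896216961063.69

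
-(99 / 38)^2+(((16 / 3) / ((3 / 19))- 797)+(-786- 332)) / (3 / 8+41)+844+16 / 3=3428772725 / 4301676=797.08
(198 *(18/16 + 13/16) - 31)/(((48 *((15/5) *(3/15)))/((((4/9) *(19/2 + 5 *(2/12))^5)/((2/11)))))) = 4441955923405/1259712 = 3526167.83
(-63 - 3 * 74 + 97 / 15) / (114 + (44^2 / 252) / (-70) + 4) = -307083 / 129974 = -2.36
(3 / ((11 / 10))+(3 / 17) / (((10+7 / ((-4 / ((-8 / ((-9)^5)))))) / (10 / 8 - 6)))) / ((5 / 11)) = 1167547317 / 200761840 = 5.82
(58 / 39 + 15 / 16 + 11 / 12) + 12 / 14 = 6113 / 1456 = 4.20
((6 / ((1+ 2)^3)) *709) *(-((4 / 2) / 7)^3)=-11344 / 3087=-3.67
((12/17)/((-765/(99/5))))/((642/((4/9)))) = -88/6957675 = -0.00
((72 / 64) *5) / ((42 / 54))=405 / 56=7.23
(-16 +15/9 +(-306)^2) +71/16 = 4494053/48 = 93626.10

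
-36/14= -18/7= -2.57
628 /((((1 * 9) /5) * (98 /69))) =36110 /147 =245.65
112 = 112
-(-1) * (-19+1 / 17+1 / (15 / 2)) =-4796 / 255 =-18.81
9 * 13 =117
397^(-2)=1 / 157609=0.00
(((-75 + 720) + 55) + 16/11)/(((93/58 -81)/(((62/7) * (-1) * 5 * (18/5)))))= 166480416/118195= 1408.52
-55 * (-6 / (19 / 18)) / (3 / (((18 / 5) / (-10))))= -3564 / 95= -37.52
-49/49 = -1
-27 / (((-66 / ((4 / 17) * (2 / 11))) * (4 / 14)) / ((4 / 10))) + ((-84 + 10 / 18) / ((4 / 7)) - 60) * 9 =-76282837 / 41140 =-1854.23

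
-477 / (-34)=477 / 34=14.03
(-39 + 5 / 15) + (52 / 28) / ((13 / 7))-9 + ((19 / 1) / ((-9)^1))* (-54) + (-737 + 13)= -1970 / 3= -656.67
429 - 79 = 350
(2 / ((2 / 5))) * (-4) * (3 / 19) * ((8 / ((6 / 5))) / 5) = -80 / 19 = -4.21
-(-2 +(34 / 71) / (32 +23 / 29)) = 134056 / 67521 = 1.99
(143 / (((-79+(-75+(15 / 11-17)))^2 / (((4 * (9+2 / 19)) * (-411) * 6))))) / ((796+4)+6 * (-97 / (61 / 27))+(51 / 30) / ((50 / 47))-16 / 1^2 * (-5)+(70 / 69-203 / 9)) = -5178312534681000 / 6989817654661627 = -0.74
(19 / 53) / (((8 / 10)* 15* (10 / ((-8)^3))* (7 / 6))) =-2432 / 1855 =-1.31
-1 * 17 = -17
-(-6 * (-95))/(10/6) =-342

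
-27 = -27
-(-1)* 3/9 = 1/3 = 0.33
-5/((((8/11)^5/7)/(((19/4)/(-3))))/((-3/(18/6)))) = -107098915/393216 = -272.37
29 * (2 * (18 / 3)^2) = 2088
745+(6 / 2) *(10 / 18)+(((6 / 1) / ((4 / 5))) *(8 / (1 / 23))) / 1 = 6380 / 3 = 2126.67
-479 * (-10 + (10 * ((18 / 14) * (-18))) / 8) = 261055 / 14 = 18646.79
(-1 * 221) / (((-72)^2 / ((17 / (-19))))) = 0.04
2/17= 0.12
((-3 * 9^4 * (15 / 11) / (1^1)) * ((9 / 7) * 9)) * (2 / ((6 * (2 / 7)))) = -7971615 / 22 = -362346.14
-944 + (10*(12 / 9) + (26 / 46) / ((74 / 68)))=-2374666 / 2553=-930.15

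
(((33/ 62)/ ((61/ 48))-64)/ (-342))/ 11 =3164/ 187209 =0.02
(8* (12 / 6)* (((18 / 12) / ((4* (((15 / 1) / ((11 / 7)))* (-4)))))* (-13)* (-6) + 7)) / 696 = 3491 / 24360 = 0.14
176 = 176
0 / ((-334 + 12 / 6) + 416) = 0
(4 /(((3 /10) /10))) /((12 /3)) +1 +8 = 127 /3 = 42.33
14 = 14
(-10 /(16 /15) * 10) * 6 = -1125 /2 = -562.50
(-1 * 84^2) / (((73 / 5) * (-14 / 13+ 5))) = -152880 / 1241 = -123.19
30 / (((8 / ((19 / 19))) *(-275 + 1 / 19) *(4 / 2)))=-285 / 41792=-0.01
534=534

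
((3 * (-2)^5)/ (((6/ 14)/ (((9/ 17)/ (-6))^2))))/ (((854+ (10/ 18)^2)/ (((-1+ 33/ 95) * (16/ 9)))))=0.00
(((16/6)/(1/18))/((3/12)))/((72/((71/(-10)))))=-284/15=-18.93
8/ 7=1.14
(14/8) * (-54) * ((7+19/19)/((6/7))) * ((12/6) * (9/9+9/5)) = -24696/5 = -4939.20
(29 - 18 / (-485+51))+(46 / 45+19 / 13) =4001971 / 126945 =31.53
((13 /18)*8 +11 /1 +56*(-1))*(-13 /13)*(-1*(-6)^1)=706 /3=235.33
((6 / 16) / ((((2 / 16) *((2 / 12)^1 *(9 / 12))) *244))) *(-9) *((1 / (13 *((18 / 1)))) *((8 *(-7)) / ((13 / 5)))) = 840 / 10309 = 0.08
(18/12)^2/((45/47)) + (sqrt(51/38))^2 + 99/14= 28631/2660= 10.76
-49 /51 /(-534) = 49 /27234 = 0.00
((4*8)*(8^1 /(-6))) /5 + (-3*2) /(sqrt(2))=-128 /15- 3*sqrt(2)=-12.78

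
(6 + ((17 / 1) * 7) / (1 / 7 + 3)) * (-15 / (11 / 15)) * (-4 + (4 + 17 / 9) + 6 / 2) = -48250 / 11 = -4386.36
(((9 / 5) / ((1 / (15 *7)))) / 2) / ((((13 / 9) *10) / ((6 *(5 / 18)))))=567 / 52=10.90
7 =7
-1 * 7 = -7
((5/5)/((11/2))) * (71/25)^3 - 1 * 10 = -1002928/171875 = -5.84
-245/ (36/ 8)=-54.44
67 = 67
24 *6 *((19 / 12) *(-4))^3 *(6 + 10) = -1755904 / 3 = -585301.33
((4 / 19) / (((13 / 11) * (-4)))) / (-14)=11 / 3458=0.00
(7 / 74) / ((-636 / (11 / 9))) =-77 / 423576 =-0.00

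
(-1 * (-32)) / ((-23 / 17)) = -544 / 23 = -23.65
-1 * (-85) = 85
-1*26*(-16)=416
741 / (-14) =-52.93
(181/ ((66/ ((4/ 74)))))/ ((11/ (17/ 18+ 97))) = 319103/ 241758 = 1.32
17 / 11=1.55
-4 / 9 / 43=-4 / 387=-0.01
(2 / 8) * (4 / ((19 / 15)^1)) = 15 / 19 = 0.79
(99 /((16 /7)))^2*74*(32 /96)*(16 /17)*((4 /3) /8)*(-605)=-4391492.59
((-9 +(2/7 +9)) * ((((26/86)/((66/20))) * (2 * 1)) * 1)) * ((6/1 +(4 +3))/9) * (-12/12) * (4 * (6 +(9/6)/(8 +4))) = -23660/12771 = -1.85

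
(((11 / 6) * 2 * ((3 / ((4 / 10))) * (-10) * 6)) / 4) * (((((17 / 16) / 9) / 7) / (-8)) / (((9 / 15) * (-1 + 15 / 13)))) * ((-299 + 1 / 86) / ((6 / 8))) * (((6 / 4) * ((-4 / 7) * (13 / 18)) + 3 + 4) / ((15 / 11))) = -127968386975 / 7281792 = -17573.75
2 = 2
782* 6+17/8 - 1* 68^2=561/8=70.12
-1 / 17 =-0.06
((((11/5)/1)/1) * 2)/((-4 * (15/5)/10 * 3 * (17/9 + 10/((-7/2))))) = 77/61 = 1.26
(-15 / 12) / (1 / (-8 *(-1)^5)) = -10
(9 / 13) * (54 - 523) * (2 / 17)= -38.20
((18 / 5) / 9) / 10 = 1 / 25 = 0.04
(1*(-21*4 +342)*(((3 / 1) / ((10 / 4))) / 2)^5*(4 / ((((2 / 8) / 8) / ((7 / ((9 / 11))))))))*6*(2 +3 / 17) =15241830912 / 53125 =286905.05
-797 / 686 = -1.16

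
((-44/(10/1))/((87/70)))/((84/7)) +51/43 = 10000/11223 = 0.89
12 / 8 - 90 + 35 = -107 / 2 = -53.50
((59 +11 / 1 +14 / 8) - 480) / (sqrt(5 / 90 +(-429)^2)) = -4899 * sqrt(6625478) / 13250956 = -0.95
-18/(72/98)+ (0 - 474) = -997/2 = -498.50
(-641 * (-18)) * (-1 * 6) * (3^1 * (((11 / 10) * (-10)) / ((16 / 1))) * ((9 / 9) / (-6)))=-190377 / 8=-23797.12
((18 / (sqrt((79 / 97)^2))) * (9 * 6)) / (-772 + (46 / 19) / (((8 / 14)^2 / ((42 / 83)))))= -594743472 / 382842611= -1.55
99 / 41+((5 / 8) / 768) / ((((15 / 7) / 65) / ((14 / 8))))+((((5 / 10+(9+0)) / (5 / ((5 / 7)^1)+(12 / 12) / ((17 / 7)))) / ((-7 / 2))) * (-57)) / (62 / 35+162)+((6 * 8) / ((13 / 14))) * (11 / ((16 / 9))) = 127098751345835 / 394188447744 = 322.43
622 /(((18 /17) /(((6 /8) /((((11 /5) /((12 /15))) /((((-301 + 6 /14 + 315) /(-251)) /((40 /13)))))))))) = -6941831 /2319240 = -2.99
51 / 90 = 17 / 30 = 0.57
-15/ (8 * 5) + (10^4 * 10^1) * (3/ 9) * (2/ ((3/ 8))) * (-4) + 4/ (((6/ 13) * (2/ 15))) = -51195347/ 72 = -711046.49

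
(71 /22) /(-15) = -71 /330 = -0.22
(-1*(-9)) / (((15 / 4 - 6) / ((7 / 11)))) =-28 / 11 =-2.55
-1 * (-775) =775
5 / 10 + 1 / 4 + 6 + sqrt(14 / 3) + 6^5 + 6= sqrt(42) / 3 + 31155 / 4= 7790.91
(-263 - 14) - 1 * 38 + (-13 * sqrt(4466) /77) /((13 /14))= -315 - 2 * sqrt(4466) /11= -327.15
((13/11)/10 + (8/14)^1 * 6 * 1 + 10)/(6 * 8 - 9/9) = 10431/36190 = 0.29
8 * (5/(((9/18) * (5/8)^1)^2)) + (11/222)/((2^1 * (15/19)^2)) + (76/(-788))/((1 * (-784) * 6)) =3160238759639/7714677600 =409.64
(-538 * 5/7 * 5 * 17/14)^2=13070205625/2401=5443650.82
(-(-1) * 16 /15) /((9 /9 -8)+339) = 4 /1245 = 0.00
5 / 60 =1 / 12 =0.08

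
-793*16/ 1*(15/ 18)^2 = -8811.11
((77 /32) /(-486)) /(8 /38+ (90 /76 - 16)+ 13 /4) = 1463 /3355344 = 0.00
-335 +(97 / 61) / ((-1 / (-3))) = -20144 / 61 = -330.23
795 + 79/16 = 799.94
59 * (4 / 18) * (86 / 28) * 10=25370 / 63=402.70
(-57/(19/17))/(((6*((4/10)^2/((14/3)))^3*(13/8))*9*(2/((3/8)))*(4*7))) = -13015625/134784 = -96.57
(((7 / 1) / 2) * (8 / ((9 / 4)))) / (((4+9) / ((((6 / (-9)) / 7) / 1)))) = -32 / 351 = -0.09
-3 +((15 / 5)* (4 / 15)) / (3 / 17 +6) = -1507 / 525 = -2.87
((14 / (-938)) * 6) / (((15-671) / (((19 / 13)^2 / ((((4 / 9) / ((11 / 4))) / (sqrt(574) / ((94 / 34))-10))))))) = -536085 / 29711552 + 1822689 * sqrt(574) / 2792885888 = -0.00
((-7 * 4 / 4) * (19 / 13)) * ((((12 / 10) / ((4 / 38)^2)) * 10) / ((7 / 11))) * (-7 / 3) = 528143 / 13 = 40626.38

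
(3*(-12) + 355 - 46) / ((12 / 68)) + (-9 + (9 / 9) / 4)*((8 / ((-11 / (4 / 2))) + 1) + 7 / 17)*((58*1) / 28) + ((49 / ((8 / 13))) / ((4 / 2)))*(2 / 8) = 18642895 / 11968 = 1557.73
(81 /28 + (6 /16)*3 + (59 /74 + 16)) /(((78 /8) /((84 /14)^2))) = 76.86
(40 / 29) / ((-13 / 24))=-960 / 377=-2.55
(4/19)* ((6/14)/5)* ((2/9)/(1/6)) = 16/665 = 0.02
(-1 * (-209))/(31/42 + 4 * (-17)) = -8778/2825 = -3.11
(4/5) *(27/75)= 36/125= 0.29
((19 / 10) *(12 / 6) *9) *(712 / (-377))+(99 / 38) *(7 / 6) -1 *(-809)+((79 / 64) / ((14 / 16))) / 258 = 386774427661 / 517455120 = 747.46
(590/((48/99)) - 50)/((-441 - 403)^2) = 9335/5698688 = 0.00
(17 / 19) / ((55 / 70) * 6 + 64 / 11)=1309 / 15409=0.08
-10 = -10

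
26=26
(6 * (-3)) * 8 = -144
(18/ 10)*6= 54/ 5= 10.80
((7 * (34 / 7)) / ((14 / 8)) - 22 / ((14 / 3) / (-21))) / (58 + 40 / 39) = 2.01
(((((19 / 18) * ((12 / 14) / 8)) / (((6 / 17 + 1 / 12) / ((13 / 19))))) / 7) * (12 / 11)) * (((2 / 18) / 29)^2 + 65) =1957116772 / 1089277497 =1.80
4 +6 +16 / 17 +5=271 / 17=15.94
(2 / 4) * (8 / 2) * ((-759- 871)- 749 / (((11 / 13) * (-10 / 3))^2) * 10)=-3111529 / 605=-5143.02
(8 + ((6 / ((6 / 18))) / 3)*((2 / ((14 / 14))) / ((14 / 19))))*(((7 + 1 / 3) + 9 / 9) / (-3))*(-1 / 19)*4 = 17000 / 1197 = 14.20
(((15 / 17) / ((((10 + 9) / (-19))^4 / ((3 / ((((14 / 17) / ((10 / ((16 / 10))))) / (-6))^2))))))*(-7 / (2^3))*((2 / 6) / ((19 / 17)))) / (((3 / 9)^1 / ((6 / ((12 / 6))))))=-219459375 / 17024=-12891.18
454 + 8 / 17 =7726 / 17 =454.47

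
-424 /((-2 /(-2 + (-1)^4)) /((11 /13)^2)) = -25652 /169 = -151.79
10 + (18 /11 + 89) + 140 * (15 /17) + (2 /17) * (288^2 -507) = 9922.64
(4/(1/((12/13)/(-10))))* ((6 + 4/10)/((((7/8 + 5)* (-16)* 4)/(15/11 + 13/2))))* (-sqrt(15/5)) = -8304* sqrt(3)/168025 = -0.09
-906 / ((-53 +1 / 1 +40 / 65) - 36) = 5889 / 568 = 10.37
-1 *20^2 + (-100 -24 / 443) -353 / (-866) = -191683405 / 383638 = -499.65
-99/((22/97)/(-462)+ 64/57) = -1277199/14479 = -88.21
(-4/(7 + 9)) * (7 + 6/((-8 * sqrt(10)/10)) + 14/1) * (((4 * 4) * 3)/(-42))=6 - 3 * sqrt(10)/14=5.32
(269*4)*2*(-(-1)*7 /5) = 15064 /5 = 3012.80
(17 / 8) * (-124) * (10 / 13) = -2635 / 13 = -202.69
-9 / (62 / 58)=-261 / 31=-8.42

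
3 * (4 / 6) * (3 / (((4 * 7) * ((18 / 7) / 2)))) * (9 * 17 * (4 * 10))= 1020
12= 12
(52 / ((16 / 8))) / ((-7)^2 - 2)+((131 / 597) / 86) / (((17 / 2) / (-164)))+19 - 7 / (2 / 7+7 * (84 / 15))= 547841503265 / 28346380278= 19.33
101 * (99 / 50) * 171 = 1709829 / 50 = 34196.58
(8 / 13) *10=80 / 13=6.15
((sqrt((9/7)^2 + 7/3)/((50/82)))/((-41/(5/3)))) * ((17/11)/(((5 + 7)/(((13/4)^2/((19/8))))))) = -2873 * sqrt(1758)/1580040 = -0.08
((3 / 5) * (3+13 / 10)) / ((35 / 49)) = 903 / 250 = 3.61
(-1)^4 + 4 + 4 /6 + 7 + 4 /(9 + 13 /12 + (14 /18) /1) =15290 /1173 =13.03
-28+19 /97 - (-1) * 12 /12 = -2600 /97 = -26.80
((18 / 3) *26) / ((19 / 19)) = 156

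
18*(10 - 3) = 126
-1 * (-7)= 7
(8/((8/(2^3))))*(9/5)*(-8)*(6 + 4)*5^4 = -720000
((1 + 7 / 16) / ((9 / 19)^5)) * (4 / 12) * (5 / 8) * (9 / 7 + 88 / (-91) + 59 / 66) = 2073844336955 / 136184944896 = 15.23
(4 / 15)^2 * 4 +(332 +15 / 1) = 78139 / 225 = 347.28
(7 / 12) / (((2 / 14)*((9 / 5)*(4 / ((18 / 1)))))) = 245 / 24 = 10.21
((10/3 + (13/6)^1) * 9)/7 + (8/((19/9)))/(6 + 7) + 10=60041/3458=17.36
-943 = -943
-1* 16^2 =-256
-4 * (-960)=3840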